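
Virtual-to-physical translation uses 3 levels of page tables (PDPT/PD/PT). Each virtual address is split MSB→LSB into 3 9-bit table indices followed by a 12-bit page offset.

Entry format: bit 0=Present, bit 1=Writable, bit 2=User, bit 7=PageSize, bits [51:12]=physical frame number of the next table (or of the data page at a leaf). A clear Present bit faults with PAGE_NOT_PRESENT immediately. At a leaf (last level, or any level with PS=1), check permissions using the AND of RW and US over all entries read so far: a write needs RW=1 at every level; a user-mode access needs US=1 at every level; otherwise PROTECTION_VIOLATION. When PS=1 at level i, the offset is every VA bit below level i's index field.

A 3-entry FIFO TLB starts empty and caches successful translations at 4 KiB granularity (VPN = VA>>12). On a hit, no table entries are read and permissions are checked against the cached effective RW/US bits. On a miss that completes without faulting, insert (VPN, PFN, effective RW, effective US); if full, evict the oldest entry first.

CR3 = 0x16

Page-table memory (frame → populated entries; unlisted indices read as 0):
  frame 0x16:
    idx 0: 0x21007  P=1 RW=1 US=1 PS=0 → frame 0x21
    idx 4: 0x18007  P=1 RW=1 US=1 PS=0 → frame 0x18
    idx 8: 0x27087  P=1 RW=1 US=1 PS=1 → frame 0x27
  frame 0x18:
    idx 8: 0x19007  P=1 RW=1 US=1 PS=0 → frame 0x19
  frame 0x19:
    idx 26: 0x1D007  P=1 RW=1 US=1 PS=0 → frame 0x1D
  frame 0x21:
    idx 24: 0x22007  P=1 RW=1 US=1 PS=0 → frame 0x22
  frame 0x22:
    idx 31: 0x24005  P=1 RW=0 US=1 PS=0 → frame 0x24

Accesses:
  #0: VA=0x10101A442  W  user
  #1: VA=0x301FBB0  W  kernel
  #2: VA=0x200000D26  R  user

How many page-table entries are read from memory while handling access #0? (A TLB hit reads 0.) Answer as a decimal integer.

Walk each access:
#0 VA=0x10101A442 (w,user):
  [0] read 0x16 idx=4: raw=0x18007 flags P=1 W=1 U=1 S=0
  [1] read 0x18 idx=8: raw=0x19007 flags P=1 W=1 U=1 S=0
  [2] read 0x19 idx=26: raw=0x1D007 flags P=1 W=1 U=1 S=0
  ✓ 0x1D442  — 3 lookups
#1 VA=0x301FBB0 (w,kernel):
  [0] read 0x16 idx=0: raw=0x21007 flags P=1 W=1 U=1 S=0
  [1] read 0x21 idx=24: raw=0x22007 flags P=1 W=1 U=1 S=0
  [2] read 0x22 idx=31: raw=0x24005 flags P=1 W=0 U=1 S=0
  ✗ PROTECTION_VIOLATION  [3 reads]
#2 VA=0x200000D26 (r,user):
  [0] read 0x16 idx=8: raw=0x27087 flags P=1 W=1 U=1 S=1
  ✓ 0x27D26 (huge @L0)  — 1 lookups

Entries read for #0: 3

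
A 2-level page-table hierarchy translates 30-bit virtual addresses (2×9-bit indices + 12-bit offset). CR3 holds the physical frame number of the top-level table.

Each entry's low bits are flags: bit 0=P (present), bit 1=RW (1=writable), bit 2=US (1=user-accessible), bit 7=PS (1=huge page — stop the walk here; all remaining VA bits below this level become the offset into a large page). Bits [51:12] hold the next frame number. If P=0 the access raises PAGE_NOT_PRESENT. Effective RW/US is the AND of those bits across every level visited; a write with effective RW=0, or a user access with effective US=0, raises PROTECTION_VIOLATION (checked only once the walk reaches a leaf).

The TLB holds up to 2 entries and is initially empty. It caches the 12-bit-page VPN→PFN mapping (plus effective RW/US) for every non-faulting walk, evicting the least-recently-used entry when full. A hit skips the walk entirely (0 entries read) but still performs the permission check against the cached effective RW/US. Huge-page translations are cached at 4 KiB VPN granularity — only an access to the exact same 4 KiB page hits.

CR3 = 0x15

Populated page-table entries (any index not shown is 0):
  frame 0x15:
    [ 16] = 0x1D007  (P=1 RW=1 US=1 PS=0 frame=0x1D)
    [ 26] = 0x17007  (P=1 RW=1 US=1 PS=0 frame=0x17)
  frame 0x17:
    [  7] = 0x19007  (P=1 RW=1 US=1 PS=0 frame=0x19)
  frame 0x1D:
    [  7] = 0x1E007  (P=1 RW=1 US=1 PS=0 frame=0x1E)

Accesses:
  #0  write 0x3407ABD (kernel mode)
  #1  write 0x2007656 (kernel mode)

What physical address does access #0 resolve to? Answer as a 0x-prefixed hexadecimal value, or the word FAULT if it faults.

Trace:
#0 VA=0x3407ABD (w,kernel):
  L0: frame=0x15 idx=26 entry=0x17007 [P=1 RW=1 US=1 PS=0]
  L1: frame=0x17 idx=7 entry=0x19007 [P=1 RW=1 US=1 PS=0]
  ⇒ phys 0x19ABD  [2 reads]
#1 VA=0x2007656 (w,kernel):
  L0: frame=0x15 idx=16 entry=0x1D007 [P=1 RW=1 US=1 PS=0]
  L1: frame=0x1D idx=7 entry=0x1E007 [P=1 RW=1 US=1 PS=0]
  ⇒ phys 0x1E656  [2 reads]

Access #0 PA: 0x19ABD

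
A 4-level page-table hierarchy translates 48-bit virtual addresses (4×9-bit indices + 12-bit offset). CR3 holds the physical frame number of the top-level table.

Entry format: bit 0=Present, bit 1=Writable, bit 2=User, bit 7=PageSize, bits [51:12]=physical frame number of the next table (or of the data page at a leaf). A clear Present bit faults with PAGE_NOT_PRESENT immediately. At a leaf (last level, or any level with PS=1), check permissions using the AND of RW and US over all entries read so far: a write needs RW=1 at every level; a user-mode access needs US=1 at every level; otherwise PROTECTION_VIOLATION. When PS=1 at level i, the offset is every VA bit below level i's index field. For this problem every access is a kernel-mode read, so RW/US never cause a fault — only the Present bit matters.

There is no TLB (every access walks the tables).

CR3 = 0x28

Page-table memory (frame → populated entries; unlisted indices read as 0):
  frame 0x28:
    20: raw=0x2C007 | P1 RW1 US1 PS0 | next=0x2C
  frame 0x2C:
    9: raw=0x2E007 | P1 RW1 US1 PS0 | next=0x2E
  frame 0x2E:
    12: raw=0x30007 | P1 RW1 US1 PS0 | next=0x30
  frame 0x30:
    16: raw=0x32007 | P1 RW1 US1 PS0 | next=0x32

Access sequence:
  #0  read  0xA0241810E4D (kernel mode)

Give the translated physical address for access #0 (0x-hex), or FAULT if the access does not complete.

Trace:
#0 VA=0xA0241810E4D (r,kernel):
  L0: frame=0x28 idx=20 entry=0x2C007 [P=1 RW=1 US=1 PS=0]
  L1: frame=0x2C idx=9 entry=0x2E007 [P=1 RW=1 US=1 PS=0]
  L2: frame=0x2E idx=12 entry=0x30007 [P=1 RW=1 US=1 PS=0]
  L3: frame=0x30 idx=16 entry=0x32007 [P=1 RW=1 US=1 PS=0]
  ⇒ phys 0x32E4D  [4 reads]

Access #0 PA: 0x32E4D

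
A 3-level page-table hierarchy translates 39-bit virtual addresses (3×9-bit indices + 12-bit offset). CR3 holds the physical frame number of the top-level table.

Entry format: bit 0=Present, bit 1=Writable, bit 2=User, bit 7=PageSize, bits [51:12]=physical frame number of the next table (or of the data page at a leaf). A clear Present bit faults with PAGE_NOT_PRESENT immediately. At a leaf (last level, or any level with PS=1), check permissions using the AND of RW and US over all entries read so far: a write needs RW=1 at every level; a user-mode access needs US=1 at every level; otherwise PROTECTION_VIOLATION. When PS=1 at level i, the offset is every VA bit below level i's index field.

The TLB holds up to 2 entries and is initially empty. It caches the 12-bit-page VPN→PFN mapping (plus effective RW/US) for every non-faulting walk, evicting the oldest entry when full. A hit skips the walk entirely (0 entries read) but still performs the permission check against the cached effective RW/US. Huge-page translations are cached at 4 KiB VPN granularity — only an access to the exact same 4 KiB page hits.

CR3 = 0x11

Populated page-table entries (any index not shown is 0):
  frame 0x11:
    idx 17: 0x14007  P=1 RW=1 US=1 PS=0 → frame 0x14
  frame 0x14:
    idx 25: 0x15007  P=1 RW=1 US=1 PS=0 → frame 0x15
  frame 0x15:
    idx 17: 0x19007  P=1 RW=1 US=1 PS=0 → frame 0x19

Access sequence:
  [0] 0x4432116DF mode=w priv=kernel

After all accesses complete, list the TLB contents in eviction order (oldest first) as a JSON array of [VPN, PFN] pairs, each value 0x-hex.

Walk each access:
#0 VA=0x4432116DF (w,kernel):
  L0: frame=0x11 idx=17 entry=0x14007 [P=1 RW=1 US=1 PS=0]
  L1: frame=0x14 idx=25 entry=0x15007 [P=1 RW=1 US=1 PS=0]
  L2: frame=0x15 idx=17 entry=0x19007 [P=1 RW=1 US=1 PS=0]
  → PA=0x196DF  (3 entries read)

TLB: [["0x443211", "0x19"]]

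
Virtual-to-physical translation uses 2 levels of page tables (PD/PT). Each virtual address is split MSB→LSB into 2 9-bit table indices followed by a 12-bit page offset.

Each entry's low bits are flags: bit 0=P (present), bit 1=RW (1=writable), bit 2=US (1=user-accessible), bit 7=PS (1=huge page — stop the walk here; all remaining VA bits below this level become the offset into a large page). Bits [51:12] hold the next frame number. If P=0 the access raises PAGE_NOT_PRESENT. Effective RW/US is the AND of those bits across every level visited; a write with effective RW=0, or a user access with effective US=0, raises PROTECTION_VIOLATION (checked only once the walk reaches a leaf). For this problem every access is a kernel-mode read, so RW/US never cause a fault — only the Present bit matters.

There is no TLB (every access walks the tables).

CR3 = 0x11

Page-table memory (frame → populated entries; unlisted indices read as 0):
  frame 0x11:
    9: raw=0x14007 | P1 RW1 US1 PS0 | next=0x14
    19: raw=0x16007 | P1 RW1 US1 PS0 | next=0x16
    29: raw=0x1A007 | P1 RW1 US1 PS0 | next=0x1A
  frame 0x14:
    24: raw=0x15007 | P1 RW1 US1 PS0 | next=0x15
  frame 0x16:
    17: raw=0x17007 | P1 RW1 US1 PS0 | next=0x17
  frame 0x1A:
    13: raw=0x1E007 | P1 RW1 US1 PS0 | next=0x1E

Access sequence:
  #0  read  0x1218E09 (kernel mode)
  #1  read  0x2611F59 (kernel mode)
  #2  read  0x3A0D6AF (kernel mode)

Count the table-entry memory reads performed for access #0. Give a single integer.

Per-access translation:
#0 VA=0x1218E09 (r,kernel):
  lvl0: tbl 0x11, slot 9 ⇒ 0x14007 (P1/RW1/US1/PS0)
  lvl1: tbl 0x14, slot 24 ⇒ 0x15007 (P1/RW1/US1/PS0)
  → PA=0x15E09  (2 entries read)
#1 VA=0x2611F59 (r,kernel):
  lvl0: tbl 0x11, slot 19 ⇒ 0x16007 (P1/RW1/US1/PS0)
  lvl1: tbl 0x16, slot 17 ⇒ 0x17007 (P1/RW1/US1/PS0)
  → PA=0x17F59  (2 entries read)
#2 VA=0x3A0D6AF (r,kernel):
  lvl0: tbl 0x11, slot 29 ⇒ 0x1A007 (P1/RW1/US1/PS0)
  lvl1: tbl 0x1A, slot 13 ⇒ 0x1E007 (P1/RW1/US1/PS0)
  → PA=0x1E6AF  (2 entries read)

Entries read for #0: 2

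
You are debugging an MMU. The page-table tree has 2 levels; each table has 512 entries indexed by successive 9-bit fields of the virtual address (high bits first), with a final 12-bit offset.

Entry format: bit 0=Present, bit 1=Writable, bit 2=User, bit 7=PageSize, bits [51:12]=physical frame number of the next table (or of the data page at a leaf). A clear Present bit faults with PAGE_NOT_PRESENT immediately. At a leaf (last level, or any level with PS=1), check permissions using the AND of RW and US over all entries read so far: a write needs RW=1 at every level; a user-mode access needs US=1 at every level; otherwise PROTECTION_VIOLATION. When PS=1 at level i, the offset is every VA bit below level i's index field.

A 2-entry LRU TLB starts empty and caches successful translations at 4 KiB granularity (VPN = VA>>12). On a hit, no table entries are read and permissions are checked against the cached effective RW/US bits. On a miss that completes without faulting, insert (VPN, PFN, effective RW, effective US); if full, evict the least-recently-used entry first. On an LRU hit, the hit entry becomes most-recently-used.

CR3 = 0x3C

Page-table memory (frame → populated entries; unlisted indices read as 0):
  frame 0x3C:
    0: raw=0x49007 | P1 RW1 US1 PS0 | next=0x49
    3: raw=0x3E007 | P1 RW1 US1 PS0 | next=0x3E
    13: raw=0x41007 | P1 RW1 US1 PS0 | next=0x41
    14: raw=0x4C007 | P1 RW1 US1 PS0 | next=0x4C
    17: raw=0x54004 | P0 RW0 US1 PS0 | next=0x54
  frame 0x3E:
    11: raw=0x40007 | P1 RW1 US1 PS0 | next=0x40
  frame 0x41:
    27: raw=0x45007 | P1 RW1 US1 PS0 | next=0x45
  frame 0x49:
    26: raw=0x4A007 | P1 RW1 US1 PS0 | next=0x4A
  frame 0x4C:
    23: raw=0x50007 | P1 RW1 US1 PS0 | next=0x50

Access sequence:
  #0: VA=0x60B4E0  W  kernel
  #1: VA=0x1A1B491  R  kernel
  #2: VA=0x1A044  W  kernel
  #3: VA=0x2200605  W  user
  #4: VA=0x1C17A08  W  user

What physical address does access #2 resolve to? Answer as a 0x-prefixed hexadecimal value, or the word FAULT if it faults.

Trace:
#0 VA=0x60B4E0 (w,kernel):
  lvl0: tbl 0x3C, slot 3 ⇒ 0x3E007 (P1/RW1/US1/PS0)
  lvl1: tbl 0x3E, slot 11 ⇒ 0x40007 (P1/RW1/US1/PS0)
  ⇒ phys 0x404E0  [2 reads]
#1 VA=0x1A1B491 (r,kernel):
  lvl0: tbl 0x3C, slot 13 ⇒ 0x41007 (P1/RW1/US1/PS0)
  lvl1: tbl 0x41, slot 27 ⇒ 0x45007 (P1/RW1/US1/PS0)
  ⇒ phys 0x45491  [2 reads]
#2 VA=0x1A044 (w,kernel):
  lvl0: tbl 0x3C, slot 0 ⇒ 0x49007 (P1/RW1/US1/PS0)
  lvl1: tbl 0x49, slot 26 ⇒ 0x4A007 (P1/RW1/US1/PS0)
  ⇒ phys 0x4A044  [2 reads]
#3 VA=0x2200605 (w,user):
  lvl0: tbl 0x3C, slot 17 ⇒ 0x54004 (P0/RW0/US1/PS0)
  → PAGE_NOT_PRESENT  (1 entries read)
#4 VA=0x1C17A08 (w,user):
  lvl0: tbl 0x3C, slot 14 ⇒ 0x4C007 (P1/RW1/US1/PS0)
  lvl1: tbl 0x4C, slot 23 ⇒ 0x50007 (P1/RW1/US1/PS0)
  ⇒ phys 0x50A08  [2 reads]

Access #2 PA: 0x4A044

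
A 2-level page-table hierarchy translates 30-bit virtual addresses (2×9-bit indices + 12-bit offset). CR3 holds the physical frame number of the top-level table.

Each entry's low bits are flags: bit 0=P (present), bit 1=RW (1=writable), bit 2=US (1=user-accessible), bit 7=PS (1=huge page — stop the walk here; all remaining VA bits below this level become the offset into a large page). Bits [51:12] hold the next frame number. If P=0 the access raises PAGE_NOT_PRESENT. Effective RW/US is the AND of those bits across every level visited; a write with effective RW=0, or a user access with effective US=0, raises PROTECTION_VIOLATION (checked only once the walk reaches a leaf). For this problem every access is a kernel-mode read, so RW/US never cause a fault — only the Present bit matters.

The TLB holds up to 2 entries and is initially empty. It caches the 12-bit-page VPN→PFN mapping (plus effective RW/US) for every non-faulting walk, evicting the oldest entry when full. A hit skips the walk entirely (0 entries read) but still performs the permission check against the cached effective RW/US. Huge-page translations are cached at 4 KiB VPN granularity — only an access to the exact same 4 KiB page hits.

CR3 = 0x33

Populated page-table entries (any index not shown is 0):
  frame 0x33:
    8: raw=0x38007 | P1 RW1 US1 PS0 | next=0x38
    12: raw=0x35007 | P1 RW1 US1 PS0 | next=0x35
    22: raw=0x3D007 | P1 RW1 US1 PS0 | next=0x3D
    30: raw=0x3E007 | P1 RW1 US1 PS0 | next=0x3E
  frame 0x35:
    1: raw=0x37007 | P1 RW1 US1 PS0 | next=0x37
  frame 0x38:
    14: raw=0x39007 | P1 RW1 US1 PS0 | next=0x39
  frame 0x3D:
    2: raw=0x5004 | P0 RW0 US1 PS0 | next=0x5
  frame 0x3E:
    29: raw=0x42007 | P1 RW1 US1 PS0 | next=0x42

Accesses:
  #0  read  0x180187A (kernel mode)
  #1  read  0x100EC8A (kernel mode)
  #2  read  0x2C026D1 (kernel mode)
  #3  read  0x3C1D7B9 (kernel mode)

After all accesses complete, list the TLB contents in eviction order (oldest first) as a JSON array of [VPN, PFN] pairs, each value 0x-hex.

Walk each access:
#0 VA=0x180187A (r,kernel):
  lvl0: tbl 0x33, slot 12 ⇒ 0x35007 (P1/RW1/US1/PS0)
  lvl1: tbl 0x35, slot 1 ⇒ 0x37007 (P1/RW1/US1/PS0)
  ⇒ phys 0x3787A  [2 reads]
#1 VA=0x100EC8A (r,kernel):
  lvl0: tbl 0x33, slot 8 ⇒ 0x38007 (P1/RW1/US1/PS0)
  lvl1: tbl 0x38, slot 14 ⇒ 0x39007 (P1/RW1/US1/PS0)
  ⇒ phys 0x39C8A  [2 reads]
#2 VA=0x2C026D1 (r,kernel):
  lvl0: tbl 0x33, slot 22 ⇒ 0x3D007 (P1/RW1/US1/PS0)
  lvl1: tbl 0x3D, slot 2 ⇒ 0x5004 (P0/RW0/US1/PS0)
  ✗ PAGE_NOT_PRESENT  [2 reads]
#3 VA=0x3C1D7B9 (r,kernel):
  lvl0: tbl 0x33, slot 30 ⇒ 0x3E007 (P1/RW1/US1/PS0)
  lvl1: tbl 0x3E, slot 29 ⇒ 0x42007 (P1/RW1/US1/PS0)
  ⇒ phys 0x427B9  [2 reads]

TLB: [["0x100E", "0x39"], ["0x3C1D", "0x42"]]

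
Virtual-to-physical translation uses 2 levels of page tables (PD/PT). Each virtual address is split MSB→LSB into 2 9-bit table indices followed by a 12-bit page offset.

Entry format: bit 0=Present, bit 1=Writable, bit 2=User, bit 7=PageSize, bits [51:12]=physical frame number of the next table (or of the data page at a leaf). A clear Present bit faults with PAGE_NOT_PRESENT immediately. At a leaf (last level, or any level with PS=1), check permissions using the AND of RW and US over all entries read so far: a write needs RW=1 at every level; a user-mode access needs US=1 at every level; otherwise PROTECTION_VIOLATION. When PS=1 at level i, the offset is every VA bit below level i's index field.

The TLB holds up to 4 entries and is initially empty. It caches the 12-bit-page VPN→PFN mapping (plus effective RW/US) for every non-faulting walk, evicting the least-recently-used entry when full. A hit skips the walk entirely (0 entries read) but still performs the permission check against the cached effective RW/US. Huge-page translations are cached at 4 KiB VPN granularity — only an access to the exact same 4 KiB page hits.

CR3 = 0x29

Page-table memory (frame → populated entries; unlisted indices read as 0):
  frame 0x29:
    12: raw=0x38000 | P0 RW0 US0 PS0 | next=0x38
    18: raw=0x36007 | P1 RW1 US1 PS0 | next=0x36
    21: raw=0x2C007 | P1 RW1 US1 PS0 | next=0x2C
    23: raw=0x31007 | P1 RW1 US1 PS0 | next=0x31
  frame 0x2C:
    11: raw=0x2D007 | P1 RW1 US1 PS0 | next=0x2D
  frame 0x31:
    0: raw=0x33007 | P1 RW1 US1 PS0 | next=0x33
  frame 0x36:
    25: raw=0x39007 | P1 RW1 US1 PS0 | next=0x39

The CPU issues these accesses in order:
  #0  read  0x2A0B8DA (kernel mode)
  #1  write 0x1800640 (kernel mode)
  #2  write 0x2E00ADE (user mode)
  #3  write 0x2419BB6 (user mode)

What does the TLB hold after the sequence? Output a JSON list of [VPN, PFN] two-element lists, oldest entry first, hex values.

Trace:
#0 VA=0x2A0B8DA (r,kernel):
  lvl0: tbl 0x29, slot 21 ⇒ 0x2C007 (P1/RW1/US1/PS0)
  lvl1: tbl 0x2C, slot 11 ⇒ 0x2D007 (P1/RW1/US1/PS0)
  → PA=0x2D8DA  (2 entries read)
#1 VA=0x1800640 (w,kernel):
  lvl0: tbl 0x29, slot 12 ⇒ 0x38000 (P0/RW0/US0/PS0)
  ✗ PAGE_NOT_PRESENT  [1 reads]
#2 VA=0x2E00ADE (w,user):
  lvl0: tbl 0x29, slot 23 ⇒ 0x31007 (P1/RW1/US1/PS0)
  lvl1: tbl 0x31, slot 0 ⇒ 0x33007 (P1/RW1/US1/PS0)
  → PA=0x33ADE  (2 entries read)
#3 VA=0x2419BB6 (w,user):
  lvl0: tbl 0x29, slot 18 ⇒ 0x36007 (P1/RW1/US1/PS0)
  lvl1: tbl 0x36, slot 25 ⇒ 0x39007 (P1/RW1/US1/PS0)
  → PA=0x39BB6  (2 entries read)

TLB: [["0x2A0B", "0x2D"], ["0x2E00", "0x33"], ["0x2419", "0x39"]]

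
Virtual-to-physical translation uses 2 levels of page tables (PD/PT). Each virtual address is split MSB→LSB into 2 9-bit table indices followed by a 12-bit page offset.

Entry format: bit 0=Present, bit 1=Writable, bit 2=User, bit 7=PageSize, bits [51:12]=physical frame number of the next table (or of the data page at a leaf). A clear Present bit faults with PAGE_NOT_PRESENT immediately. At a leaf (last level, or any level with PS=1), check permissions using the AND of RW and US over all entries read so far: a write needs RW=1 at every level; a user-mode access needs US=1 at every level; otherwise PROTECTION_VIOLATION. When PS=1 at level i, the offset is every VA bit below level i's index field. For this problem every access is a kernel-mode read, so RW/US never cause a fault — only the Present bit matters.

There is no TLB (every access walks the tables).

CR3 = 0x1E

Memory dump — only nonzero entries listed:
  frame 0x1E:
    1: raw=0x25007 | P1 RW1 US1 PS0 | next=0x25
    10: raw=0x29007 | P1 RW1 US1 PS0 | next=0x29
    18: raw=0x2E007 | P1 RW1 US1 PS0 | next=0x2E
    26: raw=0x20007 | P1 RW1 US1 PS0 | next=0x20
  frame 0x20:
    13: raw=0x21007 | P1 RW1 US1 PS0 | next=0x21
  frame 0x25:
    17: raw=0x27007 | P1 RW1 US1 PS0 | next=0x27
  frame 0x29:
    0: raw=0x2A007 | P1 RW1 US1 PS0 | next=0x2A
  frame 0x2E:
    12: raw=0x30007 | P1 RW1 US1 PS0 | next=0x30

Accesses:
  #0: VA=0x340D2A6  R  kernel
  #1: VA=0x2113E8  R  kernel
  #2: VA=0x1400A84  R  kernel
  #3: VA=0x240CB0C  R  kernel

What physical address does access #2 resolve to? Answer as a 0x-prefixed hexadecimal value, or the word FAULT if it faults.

Per-access translation:
#0 VA=0x340D2A6 (r,kernel):
  [0] read 0x1E idx=26: raw=0x20007 flags P=1 W=1 U=1 S=0
  [1] read 0x20 idx=13: raw=0x21007 flags P=1 W=1 U=1 S=0
  ✓ 0x212A6  — 2 lookups
#1 VA=0x2113E8 (r,kernel):
  [0] read 0x1E idx=1: raw=0x25007 flags P=1 W=1 U=1 S=0
  [1] read 0x25 idx=17: raw=0x27007 flags P=1 W=1 U=1 S=0
  ✓ 0x273E8  — 2 lookups
#2 VA=0x1400A84 (r,kernel):
  [0] read 0x1E idx=10: raw=0x29007 flags P=1 W=1 U=1 S=0
  [1] read 0x29 idx=0: raw=0x2A007 flags P=1 W=1 U=1 S=0
  ✓ 0x2AA84  — 2 lookups
#3 VA=0x240CB0C (r,kernel):
  [0] read 0x1E idx=18: raw=0x2E007 flags P=1 W=1 U=1 S=0
  [1] read 0x2E idx=12: raw=0x30007 flags P=1 W=1 U=1 S=0
  ✓ 0x30B0C  — 2 lookups

Access #2 PA: 0x2AA84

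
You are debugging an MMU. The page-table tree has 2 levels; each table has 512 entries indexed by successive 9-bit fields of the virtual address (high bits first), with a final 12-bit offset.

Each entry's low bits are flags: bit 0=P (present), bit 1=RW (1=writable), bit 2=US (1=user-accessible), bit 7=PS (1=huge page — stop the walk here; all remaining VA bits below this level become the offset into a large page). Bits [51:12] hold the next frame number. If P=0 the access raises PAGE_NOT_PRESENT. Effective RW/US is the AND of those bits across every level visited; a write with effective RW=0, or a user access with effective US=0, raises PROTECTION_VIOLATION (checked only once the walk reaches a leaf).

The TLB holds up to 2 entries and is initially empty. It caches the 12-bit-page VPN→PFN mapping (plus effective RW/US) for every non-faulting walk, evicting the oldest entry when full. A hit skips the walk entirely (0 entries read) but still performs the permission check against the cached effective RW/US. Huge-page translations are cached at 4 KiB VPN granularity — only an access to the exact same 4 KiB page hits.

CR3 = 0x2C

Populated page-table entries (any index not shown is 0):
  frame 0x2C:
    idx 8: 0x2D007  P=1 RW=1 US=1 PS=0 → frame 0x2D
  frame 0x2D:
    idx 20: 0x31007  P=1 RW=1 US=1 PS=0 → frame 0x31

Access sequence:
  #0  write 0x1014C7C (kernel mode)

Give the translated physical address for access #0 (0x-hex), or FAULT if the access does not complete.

Trace:
#0 VA=0x1014C7C (w,kernel):
  L0 @0x2C[8] → 0x2D007  P=1,RW=1,US=1,PS=0
  L1 @0x2D[20] → 0x31007  P=1,RW=1,US=1,PS=0
  ⇒ phys 0x31C7C  [2 reads]

Access #0 PA: 0x31C7C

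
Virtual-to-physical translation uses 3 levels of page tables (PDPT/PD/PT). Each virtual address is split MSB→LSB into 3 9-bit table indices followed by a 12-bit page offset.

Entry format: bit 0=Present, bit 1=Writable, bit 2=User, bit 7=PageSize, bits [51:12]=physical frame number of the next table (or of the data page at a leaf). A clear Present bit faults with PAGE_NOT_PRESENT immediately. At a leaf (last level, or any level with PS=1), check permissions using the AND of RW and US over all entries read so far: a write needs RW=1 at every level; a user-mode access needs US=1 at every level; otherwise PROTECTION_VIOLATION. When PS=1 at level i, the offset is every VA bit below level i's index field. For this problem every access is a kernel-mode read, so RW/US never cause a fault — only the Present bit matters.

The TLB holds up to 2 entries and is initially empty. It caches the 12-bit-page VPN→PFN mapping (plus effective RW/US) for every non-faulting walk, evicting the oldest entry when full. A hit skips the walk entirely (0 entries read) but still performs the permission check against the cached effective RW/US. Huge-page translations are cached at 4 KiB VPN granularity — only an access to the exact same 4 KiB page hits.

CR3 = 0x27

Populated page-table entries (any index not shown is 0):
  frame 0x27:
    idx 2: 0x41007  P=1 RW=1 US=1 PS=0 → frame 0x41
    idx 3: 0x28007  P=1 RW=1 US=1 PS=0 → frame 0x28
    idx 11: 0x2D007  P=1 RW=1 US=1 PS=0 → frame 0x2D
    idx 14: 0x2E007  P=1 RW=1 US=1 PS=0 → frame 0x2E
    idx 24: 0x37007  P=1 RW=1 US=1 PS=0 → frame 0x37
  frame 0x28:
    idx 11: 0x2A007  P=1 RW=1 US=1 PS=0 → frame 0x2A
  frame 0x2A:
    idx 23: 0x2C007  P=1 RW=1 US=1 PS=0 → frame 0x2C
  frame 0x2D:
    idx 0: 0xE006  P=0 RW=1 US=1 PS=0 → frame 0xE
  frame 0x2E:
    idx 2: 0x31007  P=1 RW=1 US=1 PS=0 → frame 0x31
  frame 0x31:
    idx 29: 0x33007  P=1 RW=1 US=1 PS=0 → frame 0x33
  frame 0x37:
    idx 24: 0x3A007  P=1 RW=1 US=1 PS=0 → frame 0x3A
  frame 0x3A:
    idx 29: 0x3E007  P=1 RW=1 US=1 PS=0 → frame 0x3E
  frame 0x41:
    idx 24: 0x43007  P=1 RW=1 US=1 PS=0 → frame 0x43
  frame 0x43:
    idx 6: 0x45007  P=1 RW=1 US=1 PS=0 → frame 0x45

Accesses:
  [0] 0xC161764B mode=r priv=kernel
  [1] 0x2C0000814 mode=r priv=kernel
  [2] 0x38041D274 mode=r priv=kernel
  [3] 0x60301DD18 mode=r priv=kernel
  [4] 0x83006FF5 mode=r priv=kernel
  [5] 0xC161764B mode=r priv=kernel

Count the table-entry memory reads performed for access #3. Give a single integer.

Trace:
#0 VA=0xC161764B (r,kernel):
  [0] read 0x27 idx=3: raw=0x28007 flags P=1 W=1 U=1 S=0
  [1] read 0x28 idx=11: raw=0x2A007 flags P=1 W=1 U=1 S=0
  [2] read 0x2A idx=23: raw=0x2C007 flags P=1 W=1 U=1 S=0
  ⇒ phys 0x2C64B  [3 reads]
#1 VA=0x2C0000814 (r,kernel):
  [0] read 0x27 idx=11: raw=0x2D007 flags P=1 W=1 U=1 S=0
  [1] read 0x2D idx=0: raw=0xE006 flags P=0 W=1 U=1 S=0
  ✗ PAGE_NOT_PRESENT  [2 reads]
#2 VA=0x38041D274 (r,kernel):
  [0] read 0x27 idx=14: raw=0x2E007 flags P=1 W=1 U=1 S=0
  [1] read 0x2E idx=2: raw=0x31007 flags P=1 W=1 U=1 S=0
  [2] read 0x31 idx=29: raw=0x33007 flags P=1 W=1 U=1 S=0
  ⇒ phys 0x33274  [3 reads]
#3 VA=0x60301DD18 (r,kernel):
  [0] read 0x27 idx=24: raw=0x37007 flags P=1 W=1 U=1 S=0
  [1] read 0x37 idx=24: raw=0x3A007 flags P=1 W=1 U=1 S=0
  [2] read 0x3A idx=29: raw=0x3E007 flags P=1 W=1 U=1 S=0
  ⇒ phys 0x3ED18  [3 reads]
#4 VA=0x83006FF5 (r,kernel):
  [0] read 0x27 idx=2: raw=0x41007 flags P=1 W=1 U=1 S=0
  [1] read 0x41 idx=24: raw=0x43007 flags P=1 W=1 U=1 S=0
  [2] read 0x43 idx=6: raw=0x45007 flags P=1 W=1 U=1 S=0
  ⇒ phys 0x45FF5  [3 reads]
#5 VA=0xC161764B (r,kernel):
  [0] read 0x27 idx=3: raw=0x28007 flags P=1 W=1 U=1 S=0
  [1] read 0x28 idx=11: raw=0x2A007 flags P=1 W=1 U=1 S=0
  [2] read 0x2A idx=23: raw=0x2C007 flags P=1 W=1 U=1 S=0
  ⇒ phys 0x2C64B  [3 reads]

Entries read for #3: 3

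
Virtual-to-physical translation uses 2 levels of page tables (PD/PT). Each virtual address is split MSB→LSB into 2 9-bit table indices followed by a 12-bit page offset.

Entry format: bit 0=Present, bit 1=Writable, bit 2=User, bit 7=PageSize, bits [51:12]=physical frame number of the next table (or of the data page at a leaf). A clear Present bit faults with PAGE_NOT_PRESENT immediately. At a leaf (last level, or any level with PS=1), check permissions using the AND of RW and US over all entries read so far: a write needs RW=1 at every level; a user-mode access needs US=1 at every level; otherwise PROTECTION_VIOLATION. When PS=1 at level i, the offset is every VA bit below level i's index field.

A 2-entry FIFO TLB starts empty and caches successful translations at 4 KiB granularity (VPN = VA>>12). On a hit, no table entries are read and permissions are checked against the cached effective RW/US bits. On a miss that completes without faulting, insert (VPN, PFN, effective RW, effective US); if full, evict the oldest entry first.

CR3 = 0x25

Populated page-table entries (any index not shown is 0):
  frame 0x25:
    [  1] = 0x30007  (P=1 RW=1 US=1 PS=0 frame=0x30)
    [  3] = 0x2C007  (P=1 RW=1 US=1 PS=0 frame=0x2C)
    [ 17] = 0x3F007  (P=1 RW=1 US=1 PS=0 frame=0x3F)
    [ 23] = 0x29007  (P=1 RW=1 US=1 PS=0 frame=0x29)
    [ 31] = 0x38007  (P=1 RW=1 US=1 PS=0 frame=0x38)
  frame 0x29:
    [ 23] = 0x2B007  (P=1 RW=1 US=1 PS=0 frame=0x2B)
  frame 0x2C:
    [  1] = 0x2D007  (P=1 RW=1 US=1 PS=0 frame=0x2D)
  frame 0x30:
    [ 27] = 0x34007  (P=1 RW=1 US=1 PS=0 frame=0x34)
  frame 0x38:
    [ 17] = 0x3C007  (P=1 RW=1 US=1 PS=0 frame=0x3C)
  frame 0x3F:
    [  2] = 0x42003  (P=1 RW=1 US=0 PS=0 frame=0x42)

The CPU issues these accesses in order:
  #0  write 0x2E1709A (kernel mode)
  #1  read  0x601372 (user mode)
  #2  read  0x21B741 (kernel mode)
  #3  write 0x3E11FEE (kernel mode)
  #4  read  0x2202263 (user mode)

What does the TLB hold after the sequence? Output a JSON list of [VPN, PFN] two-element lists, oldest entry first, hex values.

Per-access translation:
#0 VA=0x2E1709A (w,kernel):
  lvl0: tbl 0x25, slot 23 ⇒ 0x29007 (P1/RW1/US1/PS0)
  lvl1: tbl 0x29, slot 23 ⇒ 0x2B007 (P1/RW1/US1/PS0)
  → PA=0x2B09A  (2 entries read)
#1 VA=0x601372 (r,user):
  lvl0: tbl 0x25, slot 3 ⇒ 0x2C007 (P1/RW1/US1/PS0)
  lvl1: tbl 0x2C, slot 1 ⇒ 0x2D007 (P1/RW1/US1/PS0)
  → PA=0x2D372  (2 entries read)
#2 VA=0x21B741 (r,kernel):
  lvl0: tbl 0x25, slot 1 ⇒ 0x30007 (P1/RW1/US1/PS0)
  lvl1: tbl 0x30, slot 27 ⇒ 0x34007 (P1/RW1/US1/PS0)
  → PA=0x34741  (2 entries read)
#3 VA=0x3E11FEE (w,kernel):
  lvl0: tbl 0x25, slot 31 ⇒ 0x38007 (P1/RW1/US1/PS0)
  lvl1: tbl 0x38, slot 17 ⇒ 0x3C007 (P1/RW1/US1/PS0)
  → PA=0x3CFEE  (2 entries read)
#4 VA=0x2202263 (r,user):
  lvl0: tbl 0x25, slot 17 ⇒ 0x3F007 (P1/RW1/US1/PS0)
  lvl1: tbl 0x3F, slot 2 ⇒ 0x42003 (P1/RW1/US0/PS0)
  → PROTECTION_VIOLATION  (2 entries read)

TLB: [["0x21B", "0x34"], ["0x3E11", "0x3C"]]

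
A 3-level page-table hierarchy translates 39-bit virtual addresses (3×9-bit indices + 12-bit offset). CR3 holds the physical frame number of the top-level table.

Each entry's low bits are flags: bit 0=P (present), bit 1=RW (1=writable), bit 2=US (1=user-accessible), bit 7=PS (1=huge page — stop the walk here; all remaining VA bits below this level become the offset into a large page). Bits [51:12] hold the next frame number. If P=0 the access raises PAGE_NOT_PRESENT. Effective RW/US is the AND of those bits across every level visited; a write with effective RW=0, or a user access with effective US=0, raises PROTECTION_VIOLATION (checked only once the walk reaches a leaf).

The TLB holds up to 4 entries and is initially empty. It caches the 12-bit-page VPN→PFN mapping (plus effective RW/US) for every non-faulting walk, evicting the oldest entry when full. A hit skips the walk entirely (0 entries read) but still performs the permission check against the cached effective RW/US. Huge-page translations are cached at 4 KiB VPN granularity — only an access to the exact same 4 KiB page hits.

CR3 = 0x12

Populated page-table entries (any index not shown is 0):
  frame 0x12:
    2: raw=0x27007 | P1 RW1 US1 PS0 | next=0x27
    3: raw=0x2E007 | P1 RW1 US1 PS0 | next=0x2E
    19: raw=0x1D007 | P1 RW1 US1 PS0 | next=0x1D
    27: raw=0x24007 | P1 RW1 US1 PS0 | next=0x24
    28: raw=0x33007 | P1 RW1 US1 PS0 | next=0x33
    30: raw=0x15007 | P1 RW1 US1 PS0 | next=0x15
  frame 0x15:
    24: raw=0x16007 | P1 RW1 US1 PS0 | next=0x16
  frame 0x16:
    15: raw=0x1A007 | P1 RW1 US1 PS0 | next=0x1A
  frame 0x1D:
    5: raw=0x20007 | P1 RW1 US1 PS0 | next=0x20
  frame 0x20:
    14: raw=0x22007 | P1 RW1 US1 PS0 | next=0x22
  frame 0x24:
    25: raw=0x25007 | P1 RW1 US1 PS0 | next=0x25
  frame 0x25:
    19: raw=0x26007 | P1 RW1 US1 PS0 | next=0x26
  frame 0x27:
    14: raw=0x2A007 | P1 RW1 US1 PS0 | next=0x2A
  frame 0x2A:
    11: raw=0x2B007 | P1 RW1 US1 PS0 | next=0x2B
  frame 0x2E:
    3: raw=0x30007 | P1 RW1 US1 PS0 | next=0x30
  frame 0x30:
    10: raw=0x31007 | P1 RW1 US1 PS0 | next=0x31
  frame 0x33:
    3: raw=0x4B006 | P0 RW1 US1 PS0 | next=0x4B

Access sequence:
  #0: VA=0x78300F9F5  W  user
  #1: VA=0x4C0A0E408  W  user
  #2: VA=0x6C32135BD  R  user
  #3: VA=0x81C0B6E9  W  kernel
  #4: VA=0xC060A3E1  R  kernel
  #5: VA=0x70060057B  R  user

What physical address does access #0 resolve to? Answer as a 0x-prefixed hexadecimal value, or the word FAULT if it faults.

Walk each access:
#0 VA=0x78300F9F5 (w,user):
  [0] read 0x12 idx=30: raw=0x15007 flags P=1 W=1 U=1 S=0
  [1] read 0x15 idx=24: raw=0x16007 flags P=1 W=1 U=1 S=0
  [2] read 0x16 idx=15: raw=0x1A007 flags P=1 W=1 U=1 S=0
  ⇒ phys 0x1A9F5  [3 reads]
#1 VA=0x4C0A0E408 (w,user):
  [0] read 0x12 idx=19: raw=0x1D007 flags P=1 W=1 U=1 S=0
  [1] read 0x1D idx=5: raw=0x20007 flags P=1 W=1 U=1 S=0
  [2] read 0x20 idx=14: raw=0x22007 flags P=1 W=1 U=1 S=0
  ⇒ phys 0x22408  [3 reads]
#2 VA=0x6C32135BD (r,user):
  [0] read 0x12 idx=27: raw=0x24007 flags P=1 W=1 U=1 S=0
  [1] read 0x24 idx=25: raw=0x25007 flags P=1 W=1 U=1 S=0
  [2] read 0x25 idx=19: raw=0x26007 flags P=1 W=1 U=1 S=0
  ⇒ phys 0x265BD  [3 reads]
#3 VA=0x81C0B6E9 (w,kernel):
  [0] read 0x12 idx=2: raw=0x27007 flags P=1 W=1 U=1 S=0
  [1] read 0x27 idx=14: raw=0x2A007 flags P=1 W=1 U=1 S=0
  [2] read 0x2A idx=11: raw=0x2B007 flags P=1 W=1 U=1 S=0
  ⇒ phys 0x2B6E9  [3 reads]
#4 VA=0xC060A3E1 (r,kernel):
  [0] read 0x12 idx=3: raw=0x2E007 flags P=1 W=1 U=1 S=0
  [1] read 0x2E idx=3: raw=0x30007 flags P=1 W=1 U=1 S=0
  [2] read 0x30 idx=10: raw=0x31007 flags P=1 W=1 U=1 S=0
  ⇒ phys 0x313E1  [3 reads]
#5 VA=0x70060057B (r,user):
  [0] read 0x12 idx=28: raw=0x33007 flags P=1 W=1 U=1 S=0
  [1] read 0x33 idx=3: raw=0x4B006 flags P=0 W=1 U=1 S=0
  ✗ PAGE_NOT_PRESENT  [2 reads]

Access #0 PA: 0x1A9F5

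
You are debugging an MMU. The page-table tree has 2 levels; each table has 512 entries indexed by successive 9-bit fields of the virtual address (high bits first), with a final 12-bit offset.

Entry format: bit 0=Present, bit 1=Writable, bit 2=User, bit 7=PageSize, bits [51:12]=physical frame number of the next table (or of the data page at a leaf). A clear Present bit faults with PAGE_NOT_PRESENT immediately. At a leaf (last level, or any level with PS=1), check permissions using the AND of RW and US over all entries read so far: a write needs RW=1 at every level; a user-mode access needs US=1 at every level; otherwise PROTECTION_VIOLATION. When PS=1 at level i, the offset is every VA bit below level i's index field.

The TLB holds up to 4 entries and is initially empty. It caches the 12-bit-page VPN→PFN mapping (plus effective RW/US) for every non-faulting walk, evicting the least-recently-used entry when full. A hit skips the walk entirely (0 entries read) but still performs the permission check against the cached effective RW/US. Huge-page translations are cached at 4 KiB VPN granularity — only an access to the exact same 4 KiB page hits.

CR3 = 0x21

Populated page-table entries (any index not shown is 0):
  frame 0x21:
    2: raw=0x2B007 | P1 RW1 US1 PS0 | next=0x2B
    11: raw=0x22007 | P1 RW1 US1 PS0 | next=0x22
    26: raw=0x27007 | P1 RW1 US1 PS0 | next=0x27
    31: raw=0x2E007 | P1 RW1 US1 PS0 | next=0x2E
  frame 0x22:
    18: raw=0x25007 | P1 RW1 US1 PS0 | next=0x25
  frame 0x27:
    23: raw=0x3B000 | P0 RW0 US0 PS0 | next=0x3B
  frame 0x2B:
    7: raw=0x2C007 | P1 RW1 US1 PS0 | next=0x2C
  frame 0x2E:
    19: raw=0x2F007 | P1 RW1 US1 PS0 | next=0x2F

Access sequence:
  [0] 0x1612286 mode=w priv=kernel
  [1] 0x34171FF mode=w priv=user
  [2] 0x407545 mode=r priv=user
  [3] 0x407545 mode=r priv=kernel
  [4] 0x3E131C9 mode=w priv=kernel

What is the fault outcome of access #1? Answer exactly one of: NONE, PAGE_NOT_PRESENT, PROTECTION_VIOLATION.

Per-access translation:
#0 VA=0x1612286 (w,kernel):
  [0] read 0x21 idx=11: raw=0x22007 flags P=1 W=1 U=1 S=0
  [1] read 0x22 idx=18: raw=0x25007 flags P=1 W=1 U=1 S=0
  → PA=0x25286  (2 entries read)
#1 VA=0x34171FF (w,user):
  [0] read 0x21 idx=26: raw=0x27007 flags P=1 W=1 U=1 S=0
  [1] read 0x27 idx=23: raw=0x3B000 flags P=0 W=0 U=0 S=0
  ⇒ fault: PAGE_NOT_PRESENT  — 2 lookups
#2 VA=0x407545 (r,user):
  [0] read 0x21 idx=2: raw=0x2B007 flags P=1 W=1 U=1 S=0
  [1] read 0x2B idx=7: raw=0x2C007 flags P=1 W=1 U=1 S=0
  → PA=0x2C545  (2 entries read)
#3 VA=0x407545 (r,kernel):
  TLB hit vpn=0x407 → PA=0x2C545
#4 VA=0x3E131C9 (w,kernel):
  [0] read 0x21 idx=31: raw=0x2E007 flags P=1 W=1 U=1 S=0
  [1] read 0x2E idx=19: raw=0x2F007 flags P=1 W=1 U=1 S=0
  → PA=0x2F1C9  (2 entries read)

Access #1 fault: PAGE_NOT_PRESENT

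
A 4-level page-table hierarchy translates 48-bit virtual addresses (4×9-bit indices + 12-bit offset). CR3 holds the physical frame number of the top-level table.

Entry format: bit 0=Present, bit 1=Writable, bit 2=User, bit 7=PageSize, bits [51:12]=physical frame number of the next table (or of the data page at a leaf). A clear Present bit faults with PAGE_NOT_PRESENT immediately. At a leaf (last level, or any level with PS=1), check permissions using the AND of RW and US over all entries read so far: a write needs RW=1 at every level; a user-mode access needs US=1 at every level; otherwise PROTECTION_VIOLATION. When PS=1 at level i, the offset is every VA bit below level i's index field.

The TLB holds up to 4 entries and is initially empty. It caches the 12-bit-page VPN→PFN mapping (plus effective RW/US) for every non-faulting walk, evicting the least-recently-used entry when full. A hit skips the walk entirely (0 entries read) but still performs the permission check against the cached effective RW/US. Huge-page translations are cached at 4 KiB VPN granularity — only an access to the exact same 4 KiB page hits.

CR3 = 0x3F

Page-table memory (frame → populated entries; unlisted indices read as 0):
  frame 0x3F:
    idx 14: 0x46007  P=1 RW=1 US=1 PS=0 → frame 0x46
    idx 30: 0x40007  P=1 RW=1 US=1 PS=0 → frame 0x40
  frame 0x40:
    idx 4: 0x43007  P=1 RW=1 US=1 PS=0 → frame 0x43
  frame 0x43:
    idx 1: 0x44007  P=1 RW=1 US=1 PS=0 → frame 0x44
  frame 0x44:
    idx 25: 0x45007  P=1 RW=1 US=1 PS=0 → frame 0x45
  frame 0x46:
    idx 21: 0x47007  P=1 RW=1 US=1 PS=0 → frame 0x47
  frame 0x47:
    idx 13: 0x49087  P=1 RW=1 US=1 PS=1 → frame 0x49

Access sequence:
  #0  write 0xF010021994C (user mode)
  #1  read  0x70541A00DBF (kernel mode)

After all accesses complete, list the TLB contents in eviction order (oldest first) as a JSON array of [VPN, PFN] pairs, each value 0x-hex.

Walk each access:
#0 VA=0xF010021994C (w,user):
  L0: frame=0x3F idx=30 entry=0x40007 [P=1 RW=1 US=1 PS=0]
  L1: frame=0x40 idx=4 entry=0x43007 [P=1 RW=1 US=1 PS=0]
  L2: frame=0x43 idx=1 entry=0x44007 [P=1 RW=1 US=1 PS=0]
  L3: frame=0x44 idx=25 entry=0x45007 [P=1 RW=1 US=1 PS=0]
  ✓ 0x4594C  — 4 lookups
#1 VA=0x70541A00DBF (r,kernel):
  L0: frame=0x3F idx=14 entry=0x46007 [P=1 RW=1 US=1 PS=0]
  L1: frame=0x46 idx=21 entry=0x47007 [P=1 RW=1 US=1 PS=0]
  L2: frame=0x47 idx=13 entry=0x49087 [P=1 RW=1 US=1 PS=1]
  ✓ 0x49DBF (huge @L2)  — 3 lookups

TLB: [["0xF0100219", "0x45"], ["0x70541A00", "0x49"]]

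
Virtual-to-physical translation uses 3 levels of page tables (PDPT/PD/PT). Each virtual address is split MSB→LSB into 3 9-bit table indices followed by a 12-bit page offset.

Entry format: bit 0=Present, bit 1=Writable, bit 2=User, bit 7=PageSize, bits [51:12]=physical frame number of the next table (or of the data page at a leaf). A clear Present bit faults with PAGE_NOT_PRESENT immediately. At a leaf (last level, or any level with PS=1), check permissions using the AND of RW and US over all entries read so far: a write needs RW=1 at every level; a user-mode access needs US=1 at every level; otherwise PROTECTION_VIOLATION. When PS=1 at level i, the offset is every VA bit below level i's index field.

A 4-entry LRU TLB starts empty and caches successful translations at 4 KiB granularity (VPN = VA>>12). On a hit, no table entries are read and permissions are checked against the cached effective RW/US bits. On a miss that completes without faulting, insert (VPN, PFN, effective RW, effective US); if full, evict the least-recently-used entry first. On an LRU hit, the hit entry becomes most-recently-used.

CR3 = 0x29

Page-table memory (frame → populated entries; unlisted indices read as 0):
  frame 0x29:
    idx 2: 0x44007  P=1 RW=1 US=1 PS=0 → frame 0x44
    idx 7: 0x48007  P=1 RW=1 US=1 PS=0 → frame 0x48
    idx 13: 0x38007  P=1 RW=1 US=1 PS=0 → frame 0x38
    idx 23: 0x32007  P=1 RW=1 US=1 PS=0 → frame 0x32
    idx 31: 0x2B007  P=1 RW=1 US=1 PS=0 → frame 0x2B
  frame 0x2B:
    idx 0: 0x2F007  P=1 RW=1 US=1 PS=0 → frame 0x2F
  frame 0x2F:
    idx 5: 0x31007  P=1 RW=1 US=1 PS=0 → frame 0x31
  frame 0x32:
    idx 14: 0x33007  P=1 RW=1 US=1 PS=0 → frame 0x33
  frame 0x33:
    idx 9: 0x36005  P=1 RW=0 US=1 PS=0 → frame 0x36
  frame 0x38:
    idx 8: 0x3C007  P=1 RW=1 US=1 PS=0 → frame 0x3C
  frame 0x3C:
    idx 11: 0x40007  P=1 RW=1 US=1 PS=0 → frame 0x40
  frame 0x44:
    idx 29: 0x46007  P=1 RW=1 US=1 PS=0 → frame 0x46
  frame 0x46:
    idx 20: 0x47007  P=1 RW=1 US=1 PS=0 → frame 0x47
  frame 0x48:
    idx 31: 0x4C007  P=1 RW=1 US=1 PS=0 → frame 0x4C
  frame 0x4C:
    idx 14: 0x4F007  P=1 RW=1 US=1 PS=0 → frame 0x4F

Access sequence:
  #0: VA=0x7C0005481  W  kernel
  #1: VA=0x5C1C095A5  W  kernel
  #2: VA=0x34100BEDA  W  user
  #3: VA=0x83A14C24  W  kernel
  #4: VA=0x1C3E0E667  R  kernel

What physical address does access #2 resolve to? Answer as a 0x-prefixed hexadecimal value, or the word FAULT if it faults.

Trace:
#0 VA=0x7C0005481 (w,kernel):
  L0: frame=0x29 idx=31 entry=0x2B007 [P=1 RW=1 US=1 PS=0]
  L1: frame=0x2B idx=0 entry=0x2F007 [P=1 RW=1 US=1 PS=0]
  L2: frame=0x2F idx=5 entry=0x31007 [P=1 RW=1 US=1 PS=0]
  ✓ 0x31481  — 3 lookups
#1 VA=0x5C1C095A5 (w,kernel):
  L0: frame=0x29 idx=23 entry=0x32007 [P=1 RW=1 US=1 PS=0]
  L1: frame=0x32 idx=14 entry=0x33007 [P=1 RW=1 US=1 PS=0]
  L2: frame=0x33 idx=9 entry=0x36005 [P=1 RW=0 US=1 PS=0]
  ⇒ fault: PROTECTION_VIOLATION  — 3 lookups
#2 VA=0x34100BEDA (w,user):
  L0: frame=0x29 idx=13 entry=0x38007 [P=1 RW=1 US=1 PS=0]
  L1: frame=0x38 idx=8 entry=0x3C007 [P=1 RW=1 US=1 PS=0]
  L2: frame=0x3C idx=11 entry=0x40007 [P=1 RW=1 US=1 PS=0]
  ✓ 0x40EDA  — 3 lookups
#3 VA=0x83A14C24 (w,kernel):
  L0: frame=0x29 idx=2 entry=0x44007 [P=1 RW=1 US=1 PS=0]
  L1: frame=0x44 idx=29 entry=0x46007 [P=1 RW=1 US=1 PS=0]
  L2: frame=0x46 idx=20 entry=0x47007 [P=1 RW=1 US=1 PS=0]
  ✓ 0x47C24  — 3 lookups
#4 VA=0x1C3E0E667 (r,kernel):
  L0: frame=0x29 idx=7 entry=0x48007 [P=1 RW=1 US=1 PS=0]
  L1: frame=0x48 idx=31 entry=0x4C007 [P=1 RW=1 US=1 PS=0]
  L2: frame=0x4C idx=14 entry=0x4F007 [P=1 RW=1 US=1 PS=0]
  ✓ 0x4F667  — 3 lookups

Access #2 PA: 0x40EDA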